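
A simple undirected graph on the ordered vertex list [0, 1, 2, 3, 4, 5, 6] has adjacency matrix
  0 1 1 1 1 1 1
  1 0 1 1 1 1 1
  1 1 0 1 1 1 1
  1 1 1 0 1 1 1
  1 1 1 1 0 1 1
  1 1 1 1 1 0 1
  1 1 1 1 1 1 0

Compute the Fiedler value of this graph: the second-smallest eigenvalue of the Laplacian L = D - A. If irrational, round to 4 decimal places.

With the vertex order [0, 1, 2, 3, 4, 5, 6], the degrees are [6, 6, 6, 6, 6, 6, 6], giving D = diag(6, 6, 6, 6, 6, 6, 6) and L = D - A. The sorted Laplacian eigenvalues are [0, 7, 7, 7, 7, 7, 7]; the algebraic connectivity is the second entry, 7. By the matrix-tree theorem the graph has (1/7) * product of the nonzero eigenvalues = 16807 spanning trees.

7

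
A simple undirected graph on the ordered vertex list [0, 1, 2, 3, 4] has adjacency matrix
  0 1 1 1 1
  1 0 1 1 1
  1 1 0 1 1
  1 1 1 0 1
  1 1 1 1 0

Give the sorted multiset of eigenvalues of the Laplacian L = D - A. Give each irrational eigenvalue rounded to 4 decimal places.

Reading degrees in the order [0, 1, 2, 3, 4] gives [4, 4, 4, 4, 4]; set D = diag(4, 4, 4, 4, 4) and form L = D - A. L is symmetric positive semidefinite, so every eigenvalue is real and nonnegative. The largest eigenvalue, 5, is at most the vertex count 5.

[0, 5, 5, 5, 5]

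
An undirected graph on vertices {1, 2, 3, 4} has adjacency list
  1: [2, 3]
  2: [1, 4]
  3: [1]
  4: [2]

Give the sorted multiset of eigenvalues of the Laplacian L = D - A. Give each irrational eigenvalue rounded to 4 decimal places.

Each diagonal entry of L is the vertex degree and each off-diagonal entry is -1 where an edge is present, 0 otherwise; in the order [1, 2, 3, 4] the diagonal is [2, 2, 1, 1]. L is symmetric positive semidefinite, so every eigenvalue is real and nonnegative. The eigenvalues sum to 6, which equals trace(L) = 2|E|.

[0, 0.5858, 2, 3.4142]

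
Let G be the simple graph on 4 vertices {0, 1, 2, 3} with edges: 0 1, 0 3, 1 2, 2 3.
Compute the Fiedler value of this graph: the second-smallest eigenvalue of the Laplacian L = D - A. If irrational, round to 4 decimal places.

2

Each diagonal entry of L is the vertex degree and each off-diagonal entry is -1 where an edge is present, 0 otherwise; in the order [0, 1, 2, 3] the diagonal is [2, 2, 2, 2]. The sorted Laplacian eigenvalues are [0, 2, 2, 4]; the algebraic connectivity is the second entry, 2. The largest eigenvalue, 4, is at most the vertex count 4.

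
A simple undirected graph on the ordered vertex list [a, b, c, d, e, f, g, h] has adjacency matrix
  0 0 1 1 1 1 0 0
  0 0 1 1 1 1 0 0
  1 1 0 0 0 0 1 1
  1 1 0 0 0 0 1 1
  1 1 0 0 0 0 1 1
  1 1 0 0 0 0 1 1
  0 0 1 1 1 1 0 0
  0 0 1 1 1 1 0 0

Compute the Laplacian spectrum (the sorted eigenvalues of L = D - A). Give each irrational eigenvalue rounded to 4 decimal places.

Reading degrees in the order [a, b, c, d, e, f, g, h] gives [4, 4, 4, 4, 4, 4, 4, 4]; set D = diag(4, 4, 4, 4, 4, 4, 4, 4) and form L = D - A. Since every row of L sums to 0, the all-ones vector is in the kernel and 0 is an eigenvalue. There is one zero in the spectrum, matching the 1 component.

[0, 4, 4, 4, 4, 4, 4, 8]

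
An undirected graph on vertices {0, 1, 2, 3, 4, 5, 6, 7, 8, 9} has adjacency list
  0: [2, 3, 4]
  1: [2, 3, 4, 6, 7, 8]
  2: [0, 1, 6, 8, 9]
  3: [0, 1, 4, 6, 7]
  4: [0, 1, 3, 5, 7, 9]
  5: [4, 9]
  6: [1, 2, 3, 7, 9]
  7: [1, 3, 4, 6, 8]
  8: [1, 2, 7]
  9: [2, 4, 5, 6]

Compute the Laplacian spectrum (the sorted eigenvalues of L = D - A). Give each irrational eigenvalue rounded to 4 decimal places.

With the vertex order [0, 1, 2, 3, 4, 5, 6, 7, 8, 9], the degrees are [3, 6, 5, 5, 6, 2, 5, 5, 3, 4], giving D = diag(3, 6, 5, 5, 6, 2, 5, 5, 3, 4) and L = D - A. The multiplicity of 0 as a Laplacian eigenvalue equals the number of connected components.

[0, 1.5306, 2.5173, 3.4034, 3.6378, 5.3196, 6.2372, 6.2960, 7.1478, 7.9102]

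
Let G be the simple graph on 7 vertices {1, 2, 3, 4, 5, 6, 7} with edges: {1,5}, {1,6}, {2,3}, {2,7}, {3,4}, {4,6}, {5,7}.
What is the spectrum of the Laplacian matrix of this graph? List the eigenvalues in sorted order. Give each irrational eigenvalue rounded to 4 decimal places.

With the vertex order [1, 2, 3, 4, 5, 6, 7], the degrees are [2, 2, 2, 2, 2, 2, 2], giving D = diag(2, 2, 2, 2, 2, 2, 2) and L = D - A. Diagonalising L (or applying a numerical eigensolver to the 7x7 matrix) gives the spectrum above. The single zero eigenvalue shows the graph is connected.

[0, 0.7530, 0.7530, 2.4450, 2.4450, 3.8019, 3.8019]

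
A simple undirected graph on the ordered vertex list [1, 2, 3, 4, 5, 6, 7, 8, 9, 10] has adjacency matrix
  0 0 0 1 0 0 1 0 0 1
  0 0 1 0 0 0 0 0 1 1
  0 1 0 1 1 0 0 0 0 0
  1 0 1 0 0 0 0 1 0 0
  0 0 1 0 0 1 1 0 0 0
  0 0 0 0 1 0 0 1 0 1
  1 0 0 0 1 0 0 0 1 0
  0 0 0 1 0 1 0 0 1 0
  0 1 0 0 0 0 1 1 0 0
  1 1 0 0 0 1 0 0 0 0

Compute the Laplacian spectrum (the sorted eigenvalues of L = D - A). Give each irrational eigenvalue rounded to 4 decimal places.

With the vertex order [1, 2, 3, 4, 5, 6, 7, 8, 9, 10], the degrees are [3, 3, 3, 3, 3, 3, 3, 3, 3, 3], giving D = diag(3, 3, 3, 3, 3, 3, 3, 3, 3, 3) and L = D - A. The multiplicity of 0 as a Laplacian eigenvalue equals the number of connected components.

[0, 2, 2, 2, 2, 2, 5, 5, 5, 5]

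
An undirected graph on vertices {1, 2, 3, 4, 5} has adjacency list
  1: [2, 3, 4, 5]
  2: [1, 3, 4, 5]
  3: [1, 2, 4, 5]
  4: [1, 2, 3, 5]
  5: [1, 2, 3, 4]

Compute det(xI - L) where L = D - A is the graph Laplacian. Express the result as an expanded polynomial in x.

With the vertex order [1, 2, 3, 4, 5], the degrees are [4, 4, 4, 4, 4], giving D = diag(4, 4, 4, 4, 4) and L = D - A. Computing det(xI - L) by cofactor expansion (or equivalently via sum-over-permutations) gives x^5 - 20x^4 + 150x^3 - 500x^2 + 625x. Since p(0) = det(-L) = 0, x divides p(x). There is one zero in the spectrum, matching the 1 component. The eigenvalues sum to 20, which equals trace(L) = 2|E|.

x^5 - 20x^4 + 150x^3 - 500x^2 + 625x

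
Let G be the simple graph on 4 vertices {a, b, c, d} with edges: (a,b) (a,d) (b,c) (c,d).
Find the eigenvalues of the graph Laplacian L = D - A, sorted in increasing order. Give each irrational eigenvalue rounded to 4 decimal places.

[0, 2, 2, 4]

Each diagonal entry of L is the vertex degree and each off-diagonal entry is -1 where an edge is present, 0 otherwise; in the order [a, b, c, d] the diagonal is [2, 2, 2, 2]. Diagonalising L (or applying a numerical eigensolver to the 4x4 matrix) gives the spectrum above. The eigenvalues sum to 8, which equals trace(L) = 2|E|. The largest eigenvalue, 4, is at most the vertex count 4.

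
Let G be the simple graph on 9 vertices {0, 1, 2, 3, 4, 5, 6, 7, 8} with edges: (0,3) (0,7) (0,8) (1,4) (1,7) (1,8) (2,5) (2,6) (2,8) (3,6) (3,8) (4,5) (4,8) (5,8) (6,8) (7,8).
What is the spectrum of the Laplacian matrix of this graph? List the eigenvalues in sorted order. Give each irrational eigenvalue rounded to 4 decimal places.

[0, 1.5858, 1.5858, 3, 3, 4.4142, 4.4142, 5, 9]

With the vertex order [0, 1, 2, 3, 4, 5, 6, 7, 8], the degrees are [3, 3, 3, 3, 3, 3, 3, 3, 8], giving D = diag(3, 3, 3, 3, 3, 3, 3, 3, 8) and L = D - A. L is symmetric positive semidefinite, so every eigenvalue is real and nonnegative. The single zero eigenvalue shows the graph is connected. The largest eigenvalue, 9, is at most the vertex count 9.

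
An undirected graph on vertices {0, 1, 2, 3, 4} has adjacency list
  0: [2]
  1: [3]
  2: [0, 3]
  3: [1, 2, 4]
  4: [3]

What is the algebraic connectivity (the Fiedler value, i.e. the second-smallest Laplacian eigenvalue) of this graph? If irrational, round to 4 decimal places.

0.5188

With the vertex order [0, 1, 2, 3, 4], the degrees are [1, 1, 2, 3, 1], giving D = diag(1, 1, 2, 3, 1) and L = D - A. The smallest Laplacian eigenvalue is always 0. The next one, lambda_2 = 0.5188, measures how hard the graph is to disconnect: larger values mean better connectivity. By the matrix-tree theorem the graph has (1/5) * product of the nonzero eigenvalues = 1 spanning tree. The eigenvalues sum to 8, which equals trace(L) = 2|E|.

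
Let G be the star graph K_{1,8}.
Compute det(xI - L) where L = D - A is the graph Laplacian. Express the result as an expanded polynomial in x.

The graph has 9 vertices and degree multiset [8, 1, 1, 1, 1, 1, 1, 1, 1]; D is the diagonal matrix of degrees and L = D - A. The eigenvalues of L are [0, 1, 1, 1, 1, 1, 1, 1, 9]; the characteristic polynomial is the product of (x - lambda_i), which multiplies out to x^9 - 16x^8 + 84x^7 - 224x^6 + 350x^5 - 336x^4 + 196x^3 - 64x^2 + 9x. Since p(0) = det(-L) = 0, x divides p(x). By the matrix-tree theorem the graph has (1/9) * product of the nonzero eigenvalues = 1 spanning tree.

x^9 - 16x^8 + 84x^7 - 224x^6 + 350x^5 - 336x^4 + 196x^3 - 64x^2 + 9x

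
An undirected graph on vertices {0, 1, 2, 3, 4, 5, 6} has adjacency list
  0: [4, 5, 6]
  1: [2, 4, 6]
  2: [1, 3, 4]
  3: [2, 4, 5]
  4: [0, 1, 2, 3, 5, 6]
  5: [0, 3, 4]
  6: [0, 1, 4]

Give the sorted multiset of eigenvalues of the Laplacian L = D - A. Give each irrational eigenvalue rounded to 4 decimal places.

[0, 2, 2, 4, 4, 5, 7]

Each diagonal entry of L is the vertex degree and each off-diagonal entry is -1 where an edge is present, 0 otherwise; in the order [0, 1, 2, 3, 4, 5, 6] the diagonal is [3, 3, 3, 3, 6, 3, 3]. L is symmetric positive semidefinite, so every eigenvalue is real and nonnegative. The largest eigenvalue, 7, is at most the vertex count 7.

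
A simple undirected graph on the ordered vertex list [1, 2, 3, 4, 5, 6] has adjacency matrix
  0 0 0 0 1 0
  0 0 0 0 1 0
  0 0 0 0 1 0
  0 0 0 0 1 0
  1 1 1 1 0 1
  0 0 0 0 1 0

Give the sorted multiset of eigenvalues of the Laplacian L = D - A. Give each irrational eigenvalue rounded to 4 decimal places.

[0, 1, 1, 1, 1, 6]

With the vertex order [1, 2, 3, 4, 5, 6], the degrees are [1, 1, 1, 1, 5, 1], giving D = diag(1, 1, 1, 1, 5, 1) and L = D - A. Since every row of L sums to 0, the all-ones vector is in the kernel and 0 is an eigenvalue. The single zero eigenvalue shows the graph is connected. The eigenvalues sum to 10, which equals trace(L) = 2|E|.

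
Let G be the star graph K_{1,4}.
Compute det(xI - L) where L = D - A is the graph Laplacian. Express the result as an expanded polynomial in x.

The graph has 5 vertices and degree multiset [4, 1, 1, 1, 1]; D is the diagonal matrix of degrees and L = D - A. L has integer entries, so p(x) = det(xI - L) has integer coefficients. Expanding the determinant yields x^5 - 8x^4 + 18x^3 - 16x^2 + 5x. The coefficient of x^4 equals -trace(L) = -8, matching the sum of degrees.

x^5 - 8x^4 + 18x^3 - 16x^2 + 5x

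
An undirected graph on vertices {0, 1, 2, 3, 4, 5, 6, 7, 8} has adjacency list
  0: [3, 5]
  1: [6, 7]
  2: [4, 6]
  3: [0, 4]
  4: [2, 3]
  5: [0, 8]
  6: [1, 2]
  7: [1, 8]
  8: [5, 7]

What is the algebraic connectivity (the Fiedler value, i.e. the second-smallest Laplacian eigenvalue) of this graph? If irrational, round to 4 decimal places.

0.4679

Each diagonal entry of L is the vertex degree and each off-diagonal entry is -1 where an edge is present, 0 otherwise; in the order [0, 1, 2, 3, 4, 5, 6, 7, 8] the diagonal is [2, 2, 2, 2, 2, 2, 2, 2, 2]. The smallest Laplacian eigenvalue is always 0. The next one, lambda_2 = 0.4679, measures how hard the graph is to disconnect: larger values mean better connectivity. The eigenvalues sum to 18, which equals trace(L) = 2|E|.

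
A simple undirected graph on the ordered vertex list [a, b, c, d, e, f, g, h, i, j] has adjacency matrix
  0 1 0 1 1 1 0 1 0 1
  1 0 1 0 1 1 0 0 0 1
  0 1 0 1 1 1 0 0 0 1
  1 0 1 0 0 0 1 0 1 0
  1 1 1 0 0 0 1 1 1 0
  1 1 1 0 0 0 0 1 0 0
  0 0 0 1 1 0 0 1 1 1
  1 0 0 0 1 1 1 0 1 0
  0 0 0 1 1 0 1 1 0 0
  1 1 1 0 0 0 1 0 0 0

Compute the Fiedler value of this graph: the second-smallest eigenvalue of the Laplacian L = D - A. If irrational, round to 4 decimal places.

With the vertex order [a, b, c, d, e, f, g, h, i, j], the degrees are [6, 5, 5, 4, 6, 4, 5, 5, 4, 4], giving D = diag(6, 5, 5, 4, 6, 4, 5, 5, 4, 4) and L = D - A. Computing the eigenvalues of L and sorting gives [0, 2.4218, 3.4736, 4.0300, 5, 5.4795, 5.6955, 6.2414, 7.1887, 8.4695]. The Fiedler value lambda_2 = 2.4218 is strictly positive, so the graph is connected. The eigenvalues sum to 48, which equals trace(L) = 2|E|. By the matrix-tree theorem the graph has (1/10) * product of the nonzero eigenvalues = 201029 spanning trees.

2.4218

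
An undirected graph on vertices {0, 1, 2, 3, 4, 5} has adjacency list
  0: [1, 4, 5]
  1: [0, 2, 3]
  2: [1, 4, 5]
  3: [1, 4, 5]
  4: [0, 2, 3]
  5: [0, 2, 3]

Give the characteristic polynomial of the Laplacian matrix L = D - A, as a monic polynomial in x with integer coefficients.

Each diagonal entry of L is the vertex degree and each off-diagonal entry is -1 where an edge is present, 0 otherwise; in the order [0, 1, 2, 3, 4, 5] the diagonal is [3, 3, 3, 3, 3, 3]. Computing det(xI - L) by cofactor expansion (or equivalently via sum-over-permutations) gives x^6 - 18x^5 + 126x^4 - 432x^3 + 729x^2 - 486x. Since p(0) = det(-L) = 0, x divides p(x). There is one zero in the spectrum, matching the 1 component.

x^6 - 18x^5 + 126x^4 - 432x^3 + 729x^2 - 486x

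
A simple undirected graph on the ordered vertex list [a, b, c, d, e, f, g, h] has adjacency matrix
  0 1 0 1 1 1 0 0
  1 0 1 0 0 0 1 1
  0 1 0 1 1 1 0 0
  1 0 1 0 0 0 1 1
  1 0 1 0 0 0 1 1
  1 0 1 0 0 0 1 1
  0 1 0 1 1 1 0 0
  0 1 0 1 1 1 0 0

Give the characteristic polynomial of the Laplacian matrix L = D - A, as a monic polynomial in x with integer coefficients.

Reading degrees in the order [a, b, c, d, e, f, g, h] gives [4, 4, 4, 4, 4, 4, 4, 4]; set D = diag(4, 4, 4, 4, 4, 4, 4, 4) and form L = D - A. Computing det(xI - L) by cofactor expansion (or equivalently via sum-over-permutations) gives x^8 - 32x^7 + 432x^6 - 3200x^5 + 14080x^4 - 36864x^3 + 53248x^2 - 32768x. Since p(0) = det(-L) = 0, x divides p(x). By the matrix-tree theorem the graph has (1/8) * product of the nonzero eigenvalues = 4096 spanning trees.

x^8 - 32x^7 + 432x^6 - 3200x^5 + 14080x^4 - 36864x^3 + 53248x^2 - 32768x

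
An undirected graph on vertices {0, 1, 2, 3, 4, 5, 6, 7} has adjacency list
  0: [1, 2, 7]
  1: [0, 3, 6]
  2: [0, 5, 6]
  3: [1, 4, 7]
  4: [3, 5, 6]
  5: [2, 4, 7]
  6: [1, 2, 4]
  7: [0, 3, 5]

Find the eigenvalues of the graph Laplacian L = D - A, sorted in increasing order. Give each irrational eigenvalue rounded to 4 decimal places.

[0, 2, 2, 2, 4, 4, 4, 6]

Reading degrees in the order [0, 1, 2, 3, 4, 5, 6, 7] gives [3, 3, 3, 3, 3, 3, 3, 3]; set D = diag(3, 3, 3, 3, 3, 3, 3, 3) and form L = D - A. The multiplicity of 0 as a Laplacian eigenvalue equals the number of connected components. The eigenvalues sum to 24, which equals trace(L) = 2|E|. By the matrix-tree theorem the graph has (1/8) * product of the nonzero eigenvalues = 384 spanning trees.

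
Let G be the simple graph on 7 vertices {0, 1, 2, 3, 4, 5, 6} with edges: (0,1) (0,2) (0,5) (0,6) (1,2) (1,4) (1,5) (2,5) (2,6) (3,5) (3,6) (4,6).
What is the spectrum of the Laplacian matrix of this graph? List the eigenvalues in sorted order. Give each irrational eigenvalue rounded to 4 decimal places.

With the vertex order [0, 1, 2, 3, 4, 5, 6], the degrees are [4, 4, 4, 2, 2, 4, 4], giving D = diag(4, 4, 4, 2, 2, 4, 4) and L = D - A. The multiplicity of 0 as a Laplacian eigenvalue equals the number of connected components. The eigenvalues sum to 24, which equals trace(L) = 2|E|.

[0, 1.6972, 2.1392, 3.7459, 5, 5.3028, 6.1149]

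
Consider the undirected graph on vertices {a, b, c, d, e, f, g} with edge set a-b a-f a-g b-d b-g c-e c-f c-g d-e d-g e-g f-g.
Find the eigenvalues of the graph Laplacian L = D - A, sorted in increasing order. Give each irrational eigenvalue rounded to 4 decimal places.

Each diagonal entry of L is the vertex degree and each off-diagonal entry is -1 where an edge is present, 0 otherwise; in the order [a, b, c, d, e, f, g] the diagonal is [3, 3, 3, 3, 3, 3, 6]. The multiplicity of 0 as a Laplacian eigenvalue equals the number of connected components.

[0, 2, 2, 4, 4, 5, 7]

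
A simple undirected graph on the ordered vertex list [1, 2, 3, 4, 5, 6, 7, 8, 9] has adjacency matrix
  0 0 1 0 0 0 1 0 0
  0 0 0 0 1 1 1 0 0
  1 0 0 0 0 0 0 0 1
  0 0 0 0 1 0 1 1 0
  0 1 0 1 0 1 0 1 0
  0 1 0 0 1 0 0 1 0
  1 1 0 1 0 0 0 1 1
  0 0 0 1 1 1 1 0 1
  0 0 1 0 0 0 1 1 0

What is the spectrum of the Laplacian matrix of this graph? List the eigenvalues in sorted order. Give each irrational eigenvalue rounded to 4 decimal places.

Reading degrees in the order [1, 2, 3, 4, 5, 6, 7, 8, 9] gives [2, 3, 2, 3, 4, 3, 5, 5, 3]; set D = diag(2, 3, 2, 3, 4, 3, 5, 5, 3) and form L = D - A. The multiplicity of 0 as a Laplacian eigenvalue equals the number of connected components. The single zero eigenvalue shows the graph is connected.

[0, 0.8013, 2.2865, 2.4679, 3.2679, 3.6527, 4.9122, 5.8794, 6.7321]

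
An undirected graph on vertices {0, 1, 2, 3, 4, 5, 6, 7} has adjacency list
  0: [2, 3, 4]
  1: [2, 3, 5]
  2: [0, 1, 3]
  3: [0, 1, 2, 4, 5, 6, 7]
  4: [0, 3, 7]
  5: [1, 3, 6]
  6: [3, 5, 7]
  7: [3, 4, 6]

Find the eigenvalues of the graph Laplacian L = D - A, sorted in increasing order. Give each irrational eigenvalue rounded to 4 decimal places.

With the vertex order [0, 1, 2, 3, 4, 5, 6, 7], the degrees are [3, 3, 3, 7, 3, 3, 3, 3], giving D = diag(3, 3, 3, 7, 3, 3, 3, 3) and L = D - A. Diagonalising L (or applying a numerical eigensolver to the 8x8 matrix) gives the spectrum above. The single zero eigenvalue shows the graph is connected. The eigenvalues sum to 28, which equals trace(L) = 2|E|.

[0, 1.7530, 1.7530, 3.4450, 3.4450, 4.8019, 4.8019, 8]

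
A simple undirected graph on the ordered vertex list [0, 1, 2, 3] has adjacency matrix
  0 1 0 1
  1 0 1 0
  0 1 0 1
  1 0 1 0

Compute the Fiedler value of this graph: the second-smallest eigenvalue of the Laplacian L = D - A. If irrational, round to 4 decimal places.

With the vertex order [0, 1, 2, 3], the degrees are [2, 2, 2, 2], giving D = diag(2, 2, 2, 2) and L = D - A. Computing the eigenvalues of L and sorting gives [0, 2, 2, 4]. The Fiedler value lambda_2 = 2 is strictly positive, so the graph is connected.

2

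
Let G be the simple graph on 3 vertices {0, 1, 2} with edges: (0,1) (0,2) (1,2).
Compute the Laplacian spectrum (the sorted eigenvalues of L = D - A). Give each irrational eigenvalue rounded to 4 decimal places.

[0, 3, 3]

With the vertex order [0, 1, 2], the degrees are [2, 2, 2], giving D = diag(2, 2, 2) and L = D - A. Diagonalising L (or applying a numerical eigensolver to the 3x3 matrix) gives the spectrum above. The single zero eigenvalue shows the graph is connected.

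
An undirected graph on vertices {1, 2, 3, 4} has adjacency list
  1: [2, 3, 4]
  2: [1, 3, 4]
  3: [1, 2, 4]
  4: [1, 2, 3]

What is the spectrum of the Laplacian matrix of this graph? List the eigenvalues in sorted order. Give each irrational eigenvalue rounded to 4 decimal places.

Each diagonal entry of L is the vertex degree and each off-diagonal entry is -1 where an edge is present, 0 otherwise; in the order [1, 2, 3, 4] the diagonal is [3, 3, 3, 3]. Diagonalising L (or applying a numerical eigensolver to the 4x4 matrix) gives the spectrum above. There is one zero in the spectrum, matching the 1 component.

[0, 4, 4, 4]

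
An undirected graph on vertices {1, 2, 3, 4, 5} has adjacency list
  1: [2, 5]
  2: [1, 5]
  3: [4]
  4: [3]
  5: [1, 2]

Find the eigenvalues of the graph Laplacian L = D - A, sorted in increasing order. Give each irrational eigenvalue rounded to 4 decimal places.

With the vertex order [1, 2, 3, 4, 5], the degrees are [2, 2, 1, 1, 2], giving D = diag(2, 2, 1, 1, 2) and L = D - A. L is symmetric positive semidefinite, so every eigenvalue is real and nonnegative. The 2 zero eigenvalues correspond to the 2 connected components.

[0, 0, 2, 3, 3]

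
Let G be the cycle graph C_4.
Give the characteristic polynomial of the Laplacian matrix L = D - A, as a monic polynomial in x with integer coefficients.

x^4 - 8x^3 + 20x^2 - 16x

The graph has 4 vertices and degree multiset [2, 2, 2, 2]; D is the diagonal matrix of degrees and L = D - A. Computing det(xI - L) by cofactor expansion (or equivalently via sum-over-permutations) gives x^4 - 8x^3 + 20x^2 - 16x. The coefficient of x^3 equals -trace(L) = -8, matching the sum of degrees. The largest eigenvalue, 4, is at most the vertex count 4.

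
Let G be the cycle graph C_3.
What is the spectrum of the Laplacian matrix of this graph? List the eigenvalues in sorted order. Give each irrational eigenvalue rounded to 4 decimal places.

[0, 3, 3]

The graph has 3 vertices and degree multiset [2, 2, 2]; D is the diagonal matrix of degrees and L = D - A. Diagonalising L (or applying a numerical eigensolver to the 3x3 matrix) gives the spectrum above. The single zero eigenvalue shows the graph is connected. There is one zero in the spectrum, matching the 1 component.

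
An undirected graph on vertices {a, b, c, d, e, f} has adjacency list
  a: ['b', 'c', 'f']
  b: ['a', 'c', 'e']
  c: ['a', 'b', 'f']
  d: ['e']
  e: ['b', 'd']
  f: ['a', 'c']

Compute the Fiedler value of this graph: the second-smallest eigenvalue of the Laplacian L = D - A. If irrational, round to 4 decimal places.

Reading degrees in the order [a, b, c, d, e, f] gives [3, 3, 3, 1, 2, 2]; set D = diag(3, 3, 3, 1, 2, 2) and form L = D - A. The sorted Laplacian eigenvalues are [0, 0.4384, 2, 3, 4, 4.5616]; the algebraic connectivity is the second entry, 0.4384. By the matrix-tree theorem the graph has (1/6) * product of the nonzero eigenvalues = 8 spanning trees.

0.4384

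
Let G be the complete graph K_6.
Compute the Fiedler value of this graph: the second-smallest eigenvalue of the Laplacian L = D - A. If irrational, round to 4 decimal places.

6

The graph has 6 vertices and degree multiset [5, 5, 5, 5, 5, 5]; D is the diagonal matrix of degrees and L = D - A. The sorted Laplacian eigenvalues are [0, 6, 6, 6, 6, 6]; the algebraic connectivity is the second entry, 6.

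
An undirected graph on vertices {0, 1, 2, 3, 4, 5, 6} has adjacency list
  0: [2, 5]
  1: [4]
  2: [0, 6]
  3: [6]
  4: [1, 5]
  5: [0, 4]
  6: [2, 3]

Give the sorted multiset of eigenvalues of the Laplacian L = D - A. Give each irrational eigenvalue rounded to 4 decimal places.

With the vertex order [0, 1, 2, 3, 4, 5, 6], the degrees are [2, 1, 2, 1, 2, 2, 2], giving D = diag(2, 1, 2, 1, 2, 2, 2) and L = D - A. Since every row of L sums to 0, the all-ones vector is in the kernel and 0 is an eigenvalue. The largest eigenvalue, 3.8019, is at most the vertex count 7.

[0, 0.1981, 0.7530, 1.5550, 2.4450, 3.2470, 3.8019]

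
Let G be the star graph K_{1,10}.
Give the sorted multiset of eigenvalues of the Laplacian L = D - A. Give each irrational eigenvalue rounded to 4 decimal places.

The graph has 11 vertices and degree multiset [10, 1, 1, 1, 1, 1, 1, 1, 1, 1, 1]; D is the diagonal matrix of degrees and L = D - A. Since every row of L sums to 0, the all-ones vector is in the kernel and 0 is an eigenvalue. The eigenvalues sum to 20, which equals trace(L) = 2|E|.

[0, 1, 1, 1, 1, 1, 1, 1, 1, 1, 11]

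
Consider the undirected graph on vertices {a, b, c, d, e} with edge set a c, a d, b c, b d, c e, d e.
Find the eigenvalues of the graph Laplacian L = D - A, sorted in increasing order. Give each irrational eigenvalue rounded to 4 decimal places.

Reading degrees in the order [a, b, c, d, e] gives [2, 2, 3, 3, 2]; set D = diag(2, 2, 3, 3, 2) and form L = D - A. Diagonalising L (or applying a numerical eigensolver to the 5x5 matrix) gives the spectrum above. The largest eigenvalue, 5, is at most the vertex count 5.

[0, 2, 2, 3, 5]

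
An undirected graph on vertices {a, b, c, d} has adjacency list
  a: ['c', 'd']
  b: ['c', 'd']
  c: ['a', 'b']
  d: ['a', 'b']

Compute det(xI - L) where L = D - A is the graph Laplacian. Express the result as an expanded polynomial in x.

With the vertex order [a, b, c, d], the degrees are [2, 2, 2, 2], giving D = diag(2, 2, 2, 2) and L = D - A. L has integer entries, so p(x) = det(xI - L) has integer coefficients. Expanding the determinant yields x^4 - 8x^3 + 20x^2 - 16x. Since p(0) = det(-L) = 0, x divides p(x). The largest eigenvalue, 4, is at most the vertex count 4.

x^4 - 8x^3 + 20x^2 - 16x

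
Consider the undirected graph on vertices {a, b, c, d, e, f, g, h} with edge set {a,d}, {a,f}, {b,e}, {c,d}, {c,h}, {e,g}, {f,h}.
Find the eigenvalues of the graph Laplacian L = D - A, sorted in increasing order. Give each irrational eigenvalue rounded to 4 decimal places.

[0, 0, 1, 1.3820, 1.3820, 3, 3.6180, 3.6180]

Reading degrees in the order [a, b, c, d, e, f, g, h] gives [2, 1, 2, 2, 2, 2, 1, 2]; set D = diag(2, 1, 2, 2, 2, 2, 1, 2) and form L = D - A. The multiplicity of 0 as a Laplacian eigenvalue equals the number of connected components. The 2 zero eigenvalues correspond to the 2 connected components.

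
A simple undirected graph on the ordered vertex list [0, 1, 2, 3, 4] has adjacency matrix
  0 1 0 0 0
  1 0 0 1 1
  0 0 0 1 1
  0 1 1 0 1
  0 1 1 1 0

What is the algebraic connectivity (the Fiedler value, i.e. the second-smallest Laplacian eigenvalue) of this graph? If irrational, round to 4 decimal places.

Reading degrees in the order [0, 1, 2, 3, 4] gives [1, 3, 2, 3, 3]; set D = diag(1, 3, 2, 3, 3) and form L = D - A. Computing the eigenvalues of L and sorting gives [0, 0.8299, 2.6889, 4, 4.4812]. The Fiedler value lambda_2 = 0.8299 is strictly positive, so the graph is connected. The largest eigenvalue, 4.4812, is at most the vertex count 5.

0.8299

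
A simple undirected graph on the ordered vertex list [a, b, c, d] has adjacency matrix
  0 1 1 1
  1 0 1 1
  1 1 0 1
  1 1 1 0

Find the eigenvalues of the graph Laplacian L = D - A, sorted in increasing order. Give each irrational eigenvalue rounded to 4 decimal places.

Each diagonal entry of L is the vertex degree and each off-diagonal entry is -1 where an edge is present, 0 otherwise; in the order [a, b, c, d] the diagonal is [3, 3, 3, 3]. L is symmetric positive semidefinite, so every eigenvalue is real and nonnegative. The eigenvalues sum to 12, which equals trace(L) = 2|E|. The largest eigenvalue, 4, is at most the vertex count 4.

[0, 4, 4, 4]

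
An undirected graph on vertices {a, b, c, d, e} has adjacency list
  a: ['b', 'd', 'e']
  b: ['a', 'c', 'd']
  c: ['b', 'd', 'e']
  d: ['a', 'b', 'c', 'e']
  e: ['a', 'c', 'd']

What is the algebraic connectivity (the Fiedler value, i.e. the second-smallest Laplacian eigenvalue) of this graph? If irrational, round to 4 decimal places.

Reading degrees in the order [a, b, c, d, e] gives [3, 3, 3, 4, 3]; set D = diag(3, 3, 3, 4, 3) and form L = D - A. Computing the eigenvalues of L and sorting gives [0, 3, 3, 5, 5]. The Fiedler value lambda_2 = 3 is strictly positive, so the graph is connected. There is one zero in the spectrum, matching the 1 component.

3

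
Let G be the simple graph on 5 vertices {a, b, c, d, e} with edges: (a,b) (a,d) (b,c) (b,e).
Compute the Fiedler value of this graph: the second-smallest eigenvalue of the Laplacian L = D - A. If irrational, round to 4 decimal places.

Reading degrees in the order [a, b, c, d, e] gives [2, 3, 1, 1, 1]; set D = diag(2, 3, 1, 1, 1) and form L = D - A. The smallest Laplacian eigenvalue is always 0. The next one, lambda_2 = 0.5188, measures how hard the graph is to disconnect: larger values mean better connectivity. There is one zero in the spectrum, matching the 1 component.

0.5188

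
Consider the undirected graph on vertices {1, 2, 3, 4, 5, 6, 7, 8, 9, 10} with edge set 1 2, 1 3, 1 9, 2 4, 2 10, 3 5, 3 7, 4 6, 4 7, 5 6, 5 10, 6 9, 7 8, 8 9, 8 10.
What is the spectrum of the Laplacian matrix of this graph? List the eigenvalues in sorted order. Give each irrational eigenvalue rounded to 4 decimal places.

With the vertex order [1, 2, 3, 4, 5, 6, 7, 8, 9, 10], the degrees are [3, 3, 3, 3, 3, 3, 3, 3, 3, 3], giving D = diag(3, 3, 3, 3, 3, 3, 3, 3, 3, 3) and L = D - A. Since every row of L sums to 0, the all-ones vector is in the kernel and 0 is an eigenvalue. The single zero eigenvalue shows the graph is connected. There is one zero in the spectrum, matching the 1 component. The eigenvalues sum to 30, which equals trace(L) = 2|E|.

[0, 2, 2, 2, 2, 2, 5, 5, 5, 5]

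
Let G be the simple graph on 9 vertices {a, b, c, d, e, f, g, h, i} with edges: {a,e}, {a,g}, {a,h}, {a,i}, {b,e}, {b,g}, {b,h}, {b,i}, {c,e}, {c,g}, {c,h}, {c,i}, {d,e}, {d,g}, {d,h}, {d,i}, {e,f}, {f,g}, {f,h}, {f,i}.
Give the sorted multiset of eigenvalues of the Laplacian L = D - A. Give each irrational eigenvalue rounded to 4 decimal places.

Each diagonal entry of L is the vertex degree and each off-diagonal entry is -1 where an edge is present, 0 otherwise; in the order [a, b, c, d, e, f, g, h, i] the diagonal is [4, 4, 4, 4, 5, 4, 5, 5, 5]. The multiplicity of 0 as a Laplacian eigenvalue equals the number of connected components. The single zero eigenvalue shows the graph is connected. The largest eigenvalue, 9, is at most the vertex count 9.

[0, 4, 4, 4, 4, 5, 5, 5, 9]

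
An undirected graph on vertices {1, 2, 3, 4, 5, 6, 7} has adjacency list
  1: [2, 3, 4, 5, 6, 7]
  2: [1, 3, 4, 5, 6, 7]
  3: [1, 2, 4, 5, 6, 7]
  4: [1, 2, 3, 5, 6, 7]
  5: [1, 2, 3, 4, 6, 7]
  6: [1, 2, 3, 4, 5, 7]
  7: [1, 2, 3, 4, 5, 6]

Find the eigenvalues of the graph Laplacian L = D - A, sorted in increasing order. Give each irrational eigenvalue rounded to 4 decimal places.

Each diagonal entry of L is the vertex degree and each off-diagonal entry is -1 where an edge is present, 0 otherwise; in the order [1, 2, 3, 4, 5, 6, 7] the diagonal is [6, 6, 6, 6, 6, 6, 6]. Diagonalising L (or applying a numerical eigensolver to the 7x7 matrix) gives the spectrum above. The single zero eigenvalue shows the graph is connected. There is one zero in the spectrum, matching the 1 component.

[0, 7, 7, 7, 7, 7, 7]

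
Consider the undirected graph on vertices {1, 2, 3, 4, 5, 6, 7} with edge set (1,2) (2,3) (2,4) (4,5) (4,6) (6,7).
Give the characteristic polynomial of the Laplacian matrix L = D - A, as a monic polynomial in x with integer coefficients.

Reading degrees in the order [1, 2, 3, 4, 5, 6, 7] gives [1, 3, 1, 3, 1, 2, 1]; set D = diag(1, 3, 1, 3, 1, 2, 1) and form L = D - A. L has integer entries, so p(x) = det(xI - L) has integer coefficients. Expanding the determinant yields x^7 - 12x^6 + 53x^5 - 108x^4 + 105x^3 - 46x^2 + 7x. The coefficient of x^6 equals -trace(L) = -12, matching the sum of degrees. There is one zero in the spectrum, matching the 1 component.

x^7 - 12x^6 + 53x^5 - 108x^4 + 105x^3 - 46x^2 + 7x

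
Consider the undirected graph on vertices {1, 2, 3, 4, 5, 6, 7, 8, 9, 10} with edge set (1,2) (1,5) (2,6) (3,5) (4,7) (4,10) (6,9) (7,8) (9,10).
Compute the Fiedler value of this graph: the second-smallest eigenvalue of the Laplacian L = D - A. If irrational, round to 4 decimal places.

0.0979

Reading degrees in the order [1, 2, 3, 4, 5, 6, 7, 8, 9, 10] gives [2, 2, 1, 2, 2, 2, 2, 1, 2, 2]; set D = diag(2, 2, 1, 2, 2, 2, 2, 1, 2, 2) and form L = D - A. The sorted Laplacian eigenvalues are [0, 0.0979, 0.3820, 0.8244, 1.3820, 2, 2.6180, 3.1756, 3.6180, 3.9021]; the algebraic connectivity is the second entry, 0.0979. The eigenvalues sum to 18, which equals trace(L) = 2|E|.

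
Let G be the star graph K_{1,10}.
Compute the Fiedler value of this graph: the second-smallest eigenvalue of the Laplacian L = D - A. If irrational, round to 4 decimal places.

1

The graph has 11 vertices and degree multiset [10, 1, 1, 1, 1, 1, 1, 1, 1, 1, 1]; D is the diagonal matrix of degrees and L = D - A. The sorted Laplacian eigenvalues are [0, 1, 1, 1, 1, 1, 1, 1, 1, 1, 11]; the algebraic connectivity is the second entry, 1. By the matrix-tree theorem the graph has (1/11) * product of the nonzero eigenvalues = 1 spanning tree.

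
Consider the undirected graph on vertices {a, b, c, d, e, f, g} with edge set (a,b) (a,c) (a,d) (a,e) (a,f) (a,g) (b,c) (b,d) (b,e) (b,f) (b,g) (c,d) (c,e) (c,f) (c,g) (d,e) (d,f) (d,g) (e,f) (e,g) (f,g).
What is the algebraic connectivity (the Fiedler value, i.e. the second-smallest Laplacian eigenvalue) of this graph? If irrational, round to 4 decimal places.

Each diagonal entry of L is the vertex degree and each off-diagonal entry is -1 where an edge is present, 0 otherwise; in the order [a, b, c, d, e, f, g] the diagonal is [6, 6, 6, 6, 6, 6, 6]. The smallest Laplacian eigenvalue is always 0. The next one, lambda_2 = 7, measures how hard the graph is to disconnect: larger values mean better connectivity. By the matrix-tree theorem the graph has (1/7) * product of the nonzero eigenvalues = 16807 spanning trees.

7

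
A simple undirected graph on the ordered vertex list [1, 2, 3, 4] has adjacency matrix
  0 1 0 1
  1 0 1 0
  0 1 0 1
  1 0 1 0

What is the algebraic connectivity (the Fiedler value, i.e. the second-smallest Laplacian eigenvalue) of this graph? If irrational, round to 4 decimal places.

Reading degrees in the order [1, 2, 3, 4] gives [2, 2, 2, 2]; set D = diag(2, 2, 2, 2) and form L = D - A. Computing the eigenvalues of L and sorting gives [0, 2, 2, 4]. The Fiedler value lambda_2 = 2 is strictly positive, so the graph is connected. The eigenvalues sum to 8, which equals trace(L) = 2|E|.

2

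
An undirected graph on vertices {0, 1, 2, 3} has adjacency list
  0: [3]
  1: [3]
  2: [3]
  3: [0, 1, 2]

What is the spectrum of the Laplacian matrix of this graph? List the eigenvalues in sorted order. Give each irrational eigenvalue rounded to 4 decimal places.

[0, 1, 1, 4]

Each diagonal entry of L is the vertex degree and each off-diagonal entry is -1 where an edge is present, 0 otherwise; in the order [0, 1, 2, 3] the diagonal is [1, 1, 1, 3]. The multiplicity of 0 as a Laplacian eigenvalue equals the number of connected components. The eigenvalues sum to 6, which equals trace(L) = 2|E|.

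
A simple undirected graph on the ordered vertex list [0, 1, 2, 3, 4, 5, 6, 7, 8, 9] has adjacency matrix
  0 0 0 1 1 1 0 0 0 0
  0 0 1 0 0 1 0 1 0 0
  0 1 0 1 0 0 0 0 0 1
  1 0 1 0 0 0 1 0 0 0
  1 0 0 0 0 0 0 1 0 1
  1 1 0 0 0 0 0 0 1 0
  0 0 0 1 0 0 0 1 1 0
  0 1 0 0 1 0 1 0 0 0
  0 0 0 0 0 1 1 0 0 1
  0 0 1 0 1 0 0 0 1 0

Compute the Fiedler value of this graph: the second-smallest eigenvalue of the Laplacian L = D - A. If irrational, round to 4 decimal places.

2

Each diagonal entry of L is the vertex degree and each off-diagonal entry is -1 where an edge is present, 0 otherwise; in the order [0, 1, 2, 3, 4, 5, 6, 7, 8, 9] the diagonal is [3, 3, 3, 3, 3, 3, 3, 3, 3, 3]. The sorted Laplacian eigenvalues are [0, 2, 2, 2, 2, 2, 5, 5, 5, 5]; the algebraic connectivity is the second entry, 2.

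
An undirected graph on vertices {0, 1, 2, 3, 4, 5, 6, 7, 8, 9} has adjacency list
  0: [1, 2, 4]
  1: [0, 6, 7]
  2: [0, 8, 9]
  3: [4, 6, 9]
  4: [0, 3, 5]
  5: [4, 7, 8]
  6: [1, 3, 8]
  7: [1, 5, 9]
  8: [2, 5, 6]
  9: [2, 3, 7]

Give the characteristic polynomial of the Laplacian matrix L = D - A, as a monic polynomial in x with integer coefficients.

x^10 - 30x^9 + 390x^8 - 2880x^7 + 13305x^6 - 39882x^5 + 77640x^4 - 94800x^3 + 66000x^2 - 20000x

With the vertex order [0, 1, 2, 3, 4, 5, 6, 7, 8, 9], the degrees are [3, 3, 3, 3, 3, 3, 3, 3, 3, 3], giving D = diag(3, 3, 3, 3, 3, 3, 3, 3, 3, 3) and L = D - A. Computing det(xI - L) by cofactor expansion (or equivalently via sum-over-permutations) gives x^10 - 30x^9 + 390x^8 - 2880x^7 + 13305x^6 - 39882x^5 + 77640x^4 - 94800x^3 + 66000x^2 - 20000x. The coefficient of x^9 equals -trace(L) = -30, matching the sum of degrees. By the matrix-tree theorem the graph has (1/10) * product of the nonzero eigenvalues = 2000 spanning trees.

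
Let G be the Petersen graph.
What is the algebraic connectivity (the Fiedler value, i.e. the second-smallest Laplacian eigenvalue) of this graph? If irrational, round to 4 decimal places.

2

The graph has 10 vertices and degree multiset [3, 3, 3, 3, 3, 3, 3, 3, 3, 3]; D is the diagonal matrix of degrees and L = D - A. The sorted Laplacian eigenvalues are [0, 2, 2, 2, 2, 2, 5, 5, 5, 5]; the algebraic connectivity is the second entry, 2. By the matrix-tree theorem the graph has (1/10) * product of the nonzero eigenvalues = 2000 spanning trees. The eigenvalues sum to 30, which equals trace(L) = 2|E|.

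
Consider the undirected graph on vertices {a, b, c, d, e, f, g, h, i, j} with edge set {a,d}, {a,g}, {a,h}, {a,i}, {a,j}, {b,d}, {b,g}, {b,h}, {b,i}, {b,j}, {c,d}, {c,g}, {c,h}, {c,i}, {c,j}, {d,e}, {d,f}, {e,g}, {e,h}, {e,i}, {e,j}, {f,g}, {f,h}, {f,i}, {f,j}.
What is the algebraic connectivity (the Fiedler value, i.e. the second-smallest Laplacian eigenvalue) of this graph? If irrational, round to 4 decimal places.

Each diagonal entry of L is the vertex degree and each off-diagonal entry is -1 where an edge is present, 0 otherwise; in the order [a, b, c, d, e, f, g, h, i, j] the diagonal is [5, 5, 5, 5, 5, 5, 5, 5, 5, 5]. The smallest Laplacian eigenvalue is always 0. The next one, lambda_2 = 5, measures how hard the graph is to disconnect: larger values mean better connectivity. The eigenvalues sum to 50, which equals trace(L) = 2|E|.

5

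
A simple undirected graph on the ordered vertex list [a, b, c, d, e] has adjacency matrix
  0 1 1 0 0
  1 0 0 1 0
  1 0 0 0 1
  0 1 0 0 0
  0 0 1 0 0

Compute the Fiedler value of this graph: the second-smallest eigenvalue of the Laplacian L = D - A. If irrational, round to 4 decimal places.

Each diagonal entry of L is the vertex degree and each off-diagonal entry is -1 where an edge is present, 0 otherwise; in the order [a, b, c, d, e] the diagonal is [2, 2, 2, 1, 1]. The smallest Laplacian eigenvalue is always 0. The next one, lambda_2 = 0.3820, measures how hard the graph is to disconnect: larger values mean better connectivity. The eigenvalues sum to 8, which equals trace(L) = 2|E|.

0.3820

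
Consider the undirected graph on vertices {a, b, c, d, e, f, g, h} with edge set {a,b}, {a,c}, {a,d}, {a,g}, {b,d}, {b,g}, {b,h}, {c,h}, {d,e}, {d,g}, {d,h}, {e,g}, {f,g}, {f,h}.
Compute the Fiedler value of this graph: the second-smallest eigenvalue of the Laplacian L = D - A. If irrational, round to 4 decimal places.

With the vertex order [a, b, c, d, e, f, g, h], the degrees are [4, 4, 2, 5, 2, 2, 5, 4], giving D = diag(4, 4, 2, 5, 2, 2, 5, 4) and L = D - A. The sorted Laplacian eigenvalues are [0, 1.4891, 1.7750, 2.6991, 3.9295, 5.4747, 6.0502, 6.5825]; the algebraic connectivity is the second entry, 1.4891. By the matrix-tree theorem the graph has (1/8) * product of the nonzero eigenvalues = 764 spanning trees. The eigenvalues sum to 28, which equals trace(L) = 2|E|.

1.4891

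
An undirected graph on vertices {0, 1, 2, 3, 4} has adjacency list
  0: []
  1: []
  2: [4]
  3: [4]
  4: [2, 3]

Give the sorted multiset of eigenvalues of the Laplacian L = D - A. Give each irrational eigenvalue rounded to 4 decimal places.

[0, 0, 0, 1, 3]

With the vertex order [0, 1, 2, 3, 4], the degrees are [0, 0, 1, 1, 2], giving D = diag(0, 0, 1, 1, 2) and L = D - A. L is symmetric positive semidefinite, so every eigenvalue is real and nonnegative. The 3 zero eigenvalues correspond to the 3 connected components. The eigenvalues sum to 4, which equals trace(L) = 2|E|.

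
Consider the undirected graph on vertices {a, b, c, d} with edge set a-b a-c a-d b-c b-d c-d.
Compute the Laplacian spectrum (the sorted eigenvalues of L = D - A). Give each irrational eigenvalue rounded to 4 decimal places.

[0, 4, 4, 4]

With the vertex order [a, b, c, d], the degrees are [3, 3, 3, 3], giving D = diag(3, 3, 3, 3) and L = D - A. L is symmetric positive semidefinite, so every eigenvalue is real and nonnegative. By the matrix-tree theorem the graph has (1/4) * product of the nonzero eigenvalues = 16 spanning trees. There is one zero in the spectrum, matching the 1 component.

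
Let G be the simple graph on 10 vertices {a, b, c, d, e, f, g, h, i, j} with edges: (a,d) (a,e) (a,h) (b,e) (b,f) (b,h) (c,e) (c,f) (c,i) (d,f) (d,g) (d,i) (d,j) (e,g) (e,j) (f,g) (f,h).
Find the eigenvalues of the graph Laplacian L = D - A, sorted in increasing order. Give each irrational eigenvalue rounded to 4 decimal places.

[0, 1.3686, 1.6660, 2.5184, 2.6781, 3.2265, 3.9148, 4.9345, 6.8179, 6.8752]

Reading degrees in the order [a, b, c, d, e, f, g, h, i, j] gives [3, 3, 3, 5, 5, 5, 3, 3, 2, 2]; set D = diag(3, 3, 3, 5, 5, 5, 3, 3, 2, 2) and form L = D - A. Since every row of L sums to 0, the all-ones vector is in the kernel and 0 is an eigenvalue. The single zero eigenvalue shows the graph is connected. The largest eigenvalue, 6.8752, is at most the vertex count 10. The eigenvalues sum to 34, which equals trace(L) = 2|E|.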